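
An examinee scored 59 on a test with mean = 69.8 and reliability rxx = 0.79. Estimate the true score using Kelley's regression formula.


T_est = rxx * X + (1 - rxx) * mean
T_est = 0.79 * 59 + 0.21 * 69.8
T_est = 46.61 + 14.658
T_est = 61.268

61.268


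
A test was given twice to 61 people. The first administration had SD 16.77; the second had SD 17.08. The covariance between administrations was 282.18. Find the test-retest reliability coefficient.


r = cov(X,Y) / (SD_X * SD_Y)
r = 282.18 / (16.77 * 17.08)
r = 282.18 / 286.4316
r = 0.9852

0.9852


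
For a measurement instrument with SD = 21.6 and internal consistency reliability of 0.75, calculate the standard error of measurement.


SEM = SD * sqrt(1 - rxx)
SEM = 21.6 * sqrt(1 - 0.75)
SEM = 21.6 * sqrt(0.25) = 21.6 * 0.5
SEM = 10.8

10.8


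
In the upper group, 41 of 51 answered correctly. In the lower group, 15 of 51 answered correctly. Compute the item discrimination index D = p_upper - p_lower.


p_upper = 41/51 = 0.8039
p_lower = 15/51 = 0.2941
D = 0.8039 - 0.2941 = 0.5098

0.5098


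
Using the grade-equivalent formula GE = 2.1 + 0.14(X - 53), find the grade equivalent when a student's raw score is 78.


raw - median = 78 - 53 = 25
slope * diff = 0.14 * 25 = 3.5
GE = 2.1 + 3.5
GE = 5.6

5.6


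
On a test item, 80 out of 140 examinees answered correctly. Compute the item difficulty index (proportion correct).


Item difficulty p = number correct / total examinees
p = 80 / 140
p = 0.5714

0.5714


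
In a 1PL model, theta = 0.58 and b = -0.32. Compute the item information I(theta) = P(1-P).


P = 1/(1+exp(-(0.58--0.32))) = 0.7109
I = P*(1-P) = 0.7109 * 0.2891
I = 0.2055

0.2055


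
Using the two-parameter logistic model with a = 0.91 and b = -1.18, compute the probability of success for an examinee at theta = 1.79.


a*(theta - b) = 0.91 * (1.79 - -1.18) = 2.7027
exp(-2.7027) = 0.067
P = 1 / (1 + 0.067)
P = 0.9372

0.9372


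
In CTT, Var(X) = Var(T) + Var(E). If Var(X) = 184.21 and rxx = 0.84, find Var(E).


var_true = rxx * var_obs = 0.84 * 184.21 = 154.7364
var_error = var_obs - var_true
var_error = 184.21 - 154.7364
var_error = 29.4736

29.4736


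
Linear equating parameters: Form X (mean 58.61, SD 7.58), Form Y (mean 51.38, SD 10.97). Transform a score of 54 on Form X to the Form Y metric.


slope = SD_Y / SD_X = 10.97 / 7.58 ~ 1.4472
intercept = mean_Y - slope * mean_X = 51.38 - (10.97 / 7.58) * 58.61 ~ -33.4421
Y = slope * X + intercept. To avoid rounding drift from the rounded slope/intercept, evaluate the equivalent form Y = mean_Y + SD_Y * (X - mean_X) / SD_X at full precision:
Y = 51.38 + 10.97 * (54 - 58.61) / 7.58
Y = 51.38 - 10.97 * 4.61 / 7.58
Y = 51.38 - 50.5717 / 7.58
Y = 51.38 - 6.6717
Y = 44.7083

44.7083


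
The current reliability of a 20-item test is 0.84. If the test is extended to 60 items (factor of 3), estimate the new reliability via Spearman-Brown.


r_new = (n * rxx) / (1 + (n-1) * rxx)
r_new = (3 * 0.84) / (1 + 2 * 0.84)
r_new = 2.52 / 2.68
r_new = 0.9403

0.9403


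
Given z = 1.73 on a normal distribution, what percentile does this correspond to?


CDF(z) = 0.5 * (1 + erf(z/sqrt(2)))
erf(1.2233) = 0.9164
CDF = 0.9582
Percentile rank = 0.9582 * 100 = 95.82

95.82


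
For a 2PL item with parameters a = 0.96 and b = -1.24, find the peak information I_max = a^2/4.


For 2PL, max info at theta = b = -1.24
I_max = a^2 / 4 = 0.96^2 / 4
= 0.9216 / 4
I_max = 0.2304

0.2304


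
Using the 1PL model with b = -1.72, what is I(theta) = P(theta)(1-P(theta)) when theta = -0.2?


P = 1/(1+exp(-(-0.2--1.72))) = 0.8205
I = P*(1-P) = 0.8205 * 0.1795
I = 0.1473

0.1473


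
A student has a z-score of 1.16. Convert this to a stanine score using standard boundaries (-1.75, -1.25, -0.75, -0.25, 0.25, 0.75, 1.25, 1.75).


Stanine boundaries: [-1.75, -1.25, -0.75, -0.25, 0.25, 0.75, 1.25, 1.75]
z = 1.16
Check each boundary:
  z >= -1.75 -> could be stanine 2
  z >= -1.25 -> could be stanine 3
  z >= -0.75 -> could be stanine 4
  z >= -0.25 -> could be stanine 5
  z >= 0.25 -> could be stanine 6
  z >= 0.75 -> could be stanine 7
  z < 1.25
  z < 1.75
Highest qualifying boundary gives stanine = 7

7


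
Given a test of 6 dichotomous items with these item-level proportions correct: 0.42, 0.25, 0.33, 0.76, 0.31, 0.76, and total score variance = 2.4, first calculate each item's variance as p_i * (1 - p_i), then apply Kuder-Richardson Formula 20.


For each item, compute p_i * q_i:
  Item 1: 0.42 * 0.58 = 0.2436
  Item 2: 0.25 * 0.75 = 0.1875
  Item 3: 0.33 * 0.67 = 0.2211
  Item 4: 0.76 * 0.24 = 0.1824
  Item 5: 0.31 * 0.69 = 0.2139
  Item 6: 0.76 * 0.24 = 0.1824
Sum(p_i * q_i) = 0.2436 + 0.1875 + 0.2211 + 0.1824 + 0.2139 + 0.1824 = 1.2309
KR-20 = (k/(k-1)) * (1 - Sum(p_i*q_i) / Var_total)
= (6/5) * (1 - 1.2309/2.4)
= 1.2 * 0.4871
KR-20 = 0.5845

0.5845


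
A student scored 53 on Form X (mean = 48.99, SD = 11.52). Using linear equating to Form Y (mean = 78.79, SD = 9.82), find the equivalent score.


slope = SD_Y / SD_X = 9.82 / 11.52 ~ 0.8524
intercept = mean_Y - slope * mean_X = 78.79 - (9.82 / 11.52) * 48.99 ~ 37.0294
Y = slope * X + intercept. To avoid rounding drift from the rounded slope/intercept, evaluate the equivalent form Y = mean_Y + SD_Y * (X - mean_X) / SD_X at full precision:
Y = 78.79 + 9.82 * (53 - 48.99) / 11.52
Y = 78.79 + 9.82 * 4.01 / 11.52
Y = 78.79 + 39.3782 / 11.52
Y = 78.79 + 3.4182
Y = 82.2082

82.2082


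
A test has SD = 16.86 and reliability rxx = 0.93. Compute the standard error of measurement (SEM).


SEM = SD * sqrt(1 - rxx)
SEM = 16.86 * sqrt(1 - 0.93)
SEM = 16.86 * sqrt(0.07) = 16.86 * 0.264575
SEM = 4.4607

4.4607


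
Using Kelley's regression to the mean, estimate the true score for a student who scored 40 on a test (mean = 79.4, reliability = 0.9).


T_est = rxx * X + (1 - rxx) * mean
T_est = 0.9 * 40 + 0.1 * 79.4
T_est = 36.0 + 7.94
T_est = 43.94

43.94


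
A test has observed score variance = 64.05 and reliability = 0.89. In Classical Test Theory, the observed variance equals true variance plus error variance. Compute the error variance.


var_true = rxx * var_obs = 0.89 * 64.05 = 57.0045
var_error = var_obs - var_true
var_error = 64.05 - 57.0045
var_error = 7.0455

7.0455


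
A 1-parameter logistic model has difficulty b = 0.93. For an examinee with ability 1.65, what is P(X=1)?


theta - b = 1.65 - 0.93 = 0.72
exp(-(theta - b)) = exp(-0.72) = 0.4868
P = 1 / (1 + 0.4868)
P = 0.6726

0.6726


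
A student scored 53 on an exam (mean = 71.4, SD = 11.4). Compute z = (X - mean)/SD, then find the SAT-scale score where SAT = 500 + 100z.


z = (X - mean) / SD = (53 - 71.4) / 11.4
z = -18.4 / 11.4
z = -1.614
SAT-scale = SAT = 500 + 100z
Carry z at full precision (z = -18.4 / 11.4) into the conversion:
SAT-scale = 500 + 100 * (-18.4 / 11.4) = 500 + -1840 / 11.4
SAT-scale = 500 + -161.4035
SAT-scale = 338.5965

338.5965


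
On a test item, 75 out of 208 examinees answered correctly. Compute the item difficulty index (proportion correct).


Item difficulty p = number correct / total examinees
p = 75 / 208
p = 0.3606

0.3606


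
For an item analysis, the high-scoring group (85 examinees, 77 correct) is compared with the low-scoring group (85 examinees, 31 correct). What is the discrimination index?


p_upper = 77/85 = 0.9059
p_lower = 31/85 = 0.3647
D = 0.9059 - 0.3647 = 0.5412

0.5412


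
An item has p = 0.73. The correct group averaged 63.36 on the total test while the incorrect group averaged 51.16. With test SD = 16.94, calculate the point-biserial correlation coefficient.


q = 1 - p = 0.27
rpb = ((M1 - M0) / SD) * sqrt(p * q)
rpb = ((63.36 - 51.16) / 16.94) * sqrt(0.73 * 0.27)
rpb = 0.3197

0.3197


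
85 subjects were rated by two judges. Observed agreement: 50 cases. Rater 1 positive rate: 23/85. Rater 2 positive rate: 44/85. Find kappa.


P_o = 50/85 = 0.588235
P_e = (23*44 + 62*41) / 7225 = 0.491903
kappa = (P_o - P_e) / (1 - P_e)
kappa = (0.588235 - 0.491903) / (1 - 0.491903)
kappa = 0.1896

0.1896


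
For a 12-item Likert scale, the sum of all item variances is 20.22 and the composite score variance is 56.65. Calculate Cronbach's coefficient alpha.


alpha = (k/(k-1)) * (1 - sum(si^2)/s_total^2)
= (12/11) * (1 - 20.22/56.65)
alpha = 0.7015

0.7015


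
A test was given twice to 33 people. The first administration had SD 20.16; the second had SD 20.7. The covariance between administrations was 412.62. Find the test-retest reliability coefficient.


r = cov(X,Y) / (SD_X * SD_Y)
r = 412.62 / (20.16 * 20.7)
r = 412.62 / 417.312
r = 0.9888

0.9888


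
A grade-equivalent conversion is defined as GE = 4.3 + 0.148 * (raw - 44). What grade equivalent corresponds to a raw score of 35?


raw - median = 35 - 44 = -9
slope * diff = 0.148 * -9 = -1.332
GE = 4.3 + -1.332
GE = 2.968

2.968


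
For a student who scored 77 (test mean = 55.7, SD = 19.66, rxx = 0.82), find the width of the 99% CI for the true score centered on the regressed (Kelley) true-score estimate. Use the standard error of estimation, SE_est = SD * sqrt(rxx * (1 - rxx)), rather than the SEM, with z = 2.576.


True score estimate = 0.82*77 + 0.18*55.7 = 73.166
SE_est = SD * sqrt(rxx * (1 - rxx)) = 19.66 * sqrt(0.82 * 0.18) = 19.66 * sqrt(0.1476) = 7.553125
CI = T_est +/- z * SE_est, so width = 2 * z * SE_est = 2 * 2.576 * 7.553125
Width = 38.9137

38.9137


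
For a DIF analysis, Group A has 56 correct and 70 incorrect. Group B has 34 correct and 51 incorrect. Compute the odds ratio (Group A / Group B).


Odds_A = 56/70 = 0.8
Odds_B = 34/51 = 0.6667
OR = Odds_A / Odds_B = 0.8 / 0.6667
Exactly, OR = (56 * 51) / (70 * 34) = 2856 / 2380
OR = 1.2

1.2


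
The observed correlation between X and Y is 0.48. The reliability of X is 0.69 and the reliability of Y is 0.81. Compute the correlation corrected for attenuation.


r_corrected = rxy / sqrt(rxx * ryy)
= 0.48 / sqrt(0.69 * 0.81)
= 0.48 / sqrt(0.5589)
= 0.48 / 0.747596
r_corrected = 0.6421

0.6421


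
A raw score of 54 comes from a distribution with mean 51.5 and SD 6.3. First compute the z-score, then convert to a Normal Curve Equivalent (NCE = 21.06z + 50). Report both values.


z = (X - mean) / SD = (54 - 51.5) / 6.3
z = 2.5 / 6.3
z = 0.3968
NCE = NCE = 21.06z + 50
Carry z at full precision (z = 2.5 / 6.3) into the conversion:
NCE = 21.06 * (2.5 / 6.3) + 50 = 52.65 / 6.3 + 50
NCE = 8.3571 + 50
NCE = 58.3571

58.3571


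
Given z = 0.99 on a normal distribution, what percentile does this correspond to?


CDF(z) = 0.5 * (1 + erf(z/sqrt(2)))
erf(0.7) = 0.6778
CDF = 0.8389
Percentile rank = 0.8389 * 100 = 83.89

83.89


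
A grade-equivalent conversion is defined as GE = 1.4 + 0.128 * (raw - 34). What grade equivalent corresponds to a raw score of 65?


raw - median = 65 - 34 = 31
slope * diff = 0.128 * 31 = 3.968
GE = 1.4 + 3.968
GE = 5.368

5.368


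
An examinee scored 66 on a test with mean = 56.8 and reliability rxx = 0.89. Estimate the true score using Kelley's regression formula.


T_est = rxx * X + (1 - rxx) * mean
T_est = 0.89 * 66 + 0.11 * 56.8
T_est = 58.74 + 6.248
T_est = 64.988

64.988


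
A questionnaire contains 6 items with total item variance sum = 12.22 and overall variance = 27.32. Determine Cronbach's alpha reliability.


alpha = (k/(k-1)) * (1 - sum(si^2)/s_total^2)
= (6/5) * (1 - 12.22/27.32)
alpha = 0.6633

0.6633


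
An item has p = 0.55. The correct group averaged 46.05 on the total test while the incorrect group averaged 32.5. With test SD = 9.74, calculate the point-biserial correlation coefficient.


q = 1 - p = 0.45
rpb = ((M1 - M0) / SD) * sqrt(p * q)
rpb = ((46.05 - 32.5) / 9.74) * sqrt(0.55 * 0.45)
rpb = 0.6921

0.6921


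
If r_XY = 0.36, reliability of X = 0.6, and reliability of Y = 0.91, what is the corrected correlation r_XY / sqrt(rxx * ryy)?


r_corrected = rxy / sqrt(rxx * ryy)
= 0.36 / sqrt(0.6 * 0.91)
= 0.36 / sqrt(0.546)
= 0.36 / 0.738918
r_corrected = 0.4872

0.4872


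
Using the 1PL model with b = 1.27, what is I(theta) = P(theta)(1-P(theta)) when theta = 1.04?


P = 1/(1+exp(-(1.04-1.27))) = 0.4428
I = P*(1-P) = 0.4428 * 0.5572
I = 0.2467

0.2467


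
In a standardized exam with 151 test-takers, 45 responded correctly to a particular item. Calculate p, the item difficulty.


Item difficulty p = number correct / total examinees
p = 45 / 151
p = 0.298

0.298


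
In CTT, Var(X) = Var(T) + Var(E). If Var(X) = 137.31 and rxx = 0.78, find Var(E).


var_true = rxx * var_obs = 0.78 * 137.31 = 107.1018
var_error = var_obs - var_true
var_error = 137.31 - 107.1018
var_error = 30.2082

30.2082


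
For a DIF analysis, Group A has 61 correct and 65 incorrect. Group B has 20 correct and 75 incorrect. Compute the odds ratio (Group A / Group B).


Odds_A = 61/65 = 0.9385
Odds_B = 20/75 = 0.2667
OR = Odds_A / Odds_B = 0.9385 / 0.2667
Exactly, OR = (61 * 75) / (65 * 20) = 4575 / 1300
OR = 3.5192

3.5192


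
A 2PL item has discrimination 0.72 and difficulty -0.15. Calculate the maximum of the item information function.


For 2PL, max info at theta = b = -0.15
I_max = a^2 / 4 = 0.72^2 / 4
= 0.5184 / 4
I_max = 0.1296

0.1296


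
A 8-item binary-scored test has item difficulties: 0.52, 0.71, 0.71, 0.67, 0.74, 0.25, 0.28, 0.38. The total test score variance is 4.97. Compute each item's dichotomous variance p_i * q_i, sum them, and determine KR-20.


For each item, compute p_i * q_i:
  Item 1: 0.52 * 0.48 = 0.2496
  Item 2: 0.71 * 0.29 = 0.2059
  Item 3: 0.71 * 0.29 = 0.2059
  Item 4: 0.67 * 0.33 = 0.2211
  Item 5: 0.74 * 0.26 = 0.1924
  Item 6: 0.25 * 0.75 = 0.1875
  Item 7: 0.28 * 0.72 = 0.2016
  Item 8: 0.38 * 0.62 = 0.2356
Sum(p_i * q_i) = 0.2496 + 0.2059 + 0.2059 + 0.2211 + 0.1924 + 0.1875 + 0.2016 + 0.2356 = 1.6996
KR-20 = (k/(k-1)) * (1 - Sum(p_i*q_i) / Var_total)
= (8/7) * (1 - 1.6996/4.97)
= 1.1429 * 0.658
KR-20 = 0.752

0.752


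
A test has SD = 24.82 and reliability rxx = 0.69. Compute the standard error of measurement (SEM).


SEM = SD * sqrt(1 - rxx)
SEM = 24.82 * sqrt(1 - 0.69)
SEM = 24.82 * sqrt(0.31) = 24.82 * 0.556776
SEM = 13.8192

13.8192


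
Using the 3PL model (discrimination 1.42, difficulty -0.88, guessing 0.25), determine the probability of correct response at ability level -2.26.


logit = 1.42*(-2.26 - -0.88) = -1.9596
P* = 1/(1 + exp(--1.9596)) = 0.1235
P = 0.25 + (1 - 0.25) * 0.1235
P = 0.3426

0.3426


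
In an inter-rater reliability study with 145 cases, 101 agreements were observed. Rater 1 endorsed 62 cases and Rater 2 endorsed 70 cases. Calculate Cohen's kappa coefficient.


P_o = 101/145 = 0.696552
P_e = (62*70 + 83*75) / 21025 = 0.502497
kappa = (P_o - P_e) / (1 - P_e)
kappa = (0.696552 - 0.502497) / (1 - 0.502497)
kappa = 0.3901

0.3901


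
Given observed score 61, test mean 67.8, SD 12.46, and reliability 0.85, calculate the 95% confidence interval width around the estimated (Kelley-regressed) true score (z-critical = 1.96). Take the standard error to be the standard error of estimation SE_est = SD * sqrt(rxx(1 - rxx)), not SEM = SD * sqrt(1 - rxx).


True score estimate = 0.85*61 + 0.15*67.8 = 62.02
SE_est = SD * sqrt(rxx * (1 - rxx)) = 12.46 * sqrt(0.85 * 0.15) = 12.46 * sqrt(0.1275) = 4.44911
CI = T_est +/- z * SE_est, so width = 2 * z * SE_est = 2 * 1.96 * 4.44911
Width = 17.4405

17.4405


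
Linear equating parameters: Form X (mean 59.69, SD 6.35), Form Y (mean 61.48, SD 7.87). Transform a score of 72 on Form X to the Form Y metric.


slope = SD_Y / SD_X = 7.87 / 6.35 ~ 1.2394
intercept = mean_Y - slope * mean_X = 61.48 - (7.87 / 6.35) * 59.69 ~ -12.498
Y = slope * X + intercept. To avoid rounding drift from the rounded slope/intercept, evaluate the equivalent form Y = mean_Y + SD_Y * (X - mean_X) / SD_X at full precision:
Y = 61.48 + 7.87 * (72 - 59.69) / 6.35
Y = 61.48 + 7.87 * 12.31 / 6.35
Y = 61.48 + 96.8797 / 6.35
Y = 61.48 + 15.2566
Y = 76.7366

76.7366


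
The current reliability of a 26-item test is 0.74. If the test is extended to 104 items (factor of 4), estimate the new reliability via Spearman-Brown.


r_new = (n * rxx) / (1 + (n-1) * rxx)
r_new = (4 * 0.74) / (1 + 3 * 0.74)
r_new = 2.96 / 3.22
r_new = 0.9193

0.9193


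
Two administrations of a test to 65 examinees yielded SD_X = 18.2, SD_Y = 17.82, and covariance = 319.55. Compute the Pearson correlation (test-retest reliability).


r = cov(X,Y) / (SD_X * SD_Y)
r = 319.55 / (18.2 * 17.82)
r = 319.55 / 324.324
r = 0.9853

0.9853


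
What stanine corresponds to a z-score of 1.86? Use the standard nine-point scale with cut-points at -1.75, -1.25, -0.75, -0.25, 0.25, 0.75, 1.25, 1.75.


Stanine boundaries: [-1.75, -1.25, -0.75, -0.25, 0.25, 0.75, 1.25, 1.75]
z = 1.86
Check each boundary:
  z >= -1.75 -> could be stanine 2
  z >= -1.25 -> could be stanine 3
  z >= -0.75 -> could be stanine 4
  z >= -0.25 -> could be stanine 5
  z >= 0.25 -> could be stanine 6
  z >= 0.75 -> could be stanine 7
  z >= 1.25 -> could be stanine 8
  z >= 1.75 -> could be stanine 9
Highest qualifying boundary gives stanine = 9

9


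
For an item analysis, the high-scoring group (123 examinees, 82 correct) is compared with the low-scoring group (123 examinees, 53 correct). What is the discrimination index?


p_upper = 82/123 = 0.6667
p_lower = 53/123 = 0.4309
D = 0.6667 - 0.4309 = 0.2358

0.2358


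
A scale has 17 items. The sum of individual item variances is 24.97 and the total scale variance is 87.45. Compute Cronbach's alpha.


alpha = (k/(k-1)) * (1 - sum(si^2)/s_total^2)
= (17/16) * (1 - 24.97/87.45)
alpha = 0.7591

0.7591


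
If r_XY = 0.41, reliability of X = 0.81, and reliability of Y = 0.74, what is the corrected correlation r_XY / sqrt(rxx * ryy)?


r_corrected = rxy / sqrt(rxx * ryy)
= 0.41 / sqrt(0.81 * 0.74)
= 0.41 / sqrt(0.5994)
= 0.41 / 0.774209
r_corrected = 0.5296

0.5296


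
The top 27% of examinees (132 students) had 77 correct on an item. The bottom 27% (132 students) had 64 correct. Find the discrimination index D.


p_upper = 77/132 = 0.5833
p_lower = 64/132 = 0.4848
D = 0.5833 - 0.4848 = 0.0985

0.0985


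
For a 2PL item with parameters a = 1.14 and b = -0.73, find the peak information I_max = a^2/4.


For 2PL, max info at theta = b = -0.73
I_max = a^2 / 4 = 1.14^2 / 4
= 1.2996 / 4
I_max = 0.3249

0.3249


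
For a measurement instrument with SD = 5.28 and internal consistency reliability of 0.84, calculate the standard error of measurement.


SEM = SD * sqrt(1 - rxx)
SEM = 5.28 * sqrt(1 - 0.84)
SEM = 5.28 * sqrt(0.16) = 5.28 * 0.4
SEM = 2.112

2.112


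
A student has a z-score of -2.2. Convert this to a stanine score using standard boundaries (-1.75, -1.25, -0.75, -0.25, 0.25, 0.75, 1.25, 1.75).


Stanine boundaries: [-1.75, -1.25, -0.75, -0.25, 0.25, 0.75, 1.25, 1.75]
z = -2.2
Check each boundary:
  z < -1.75
  z < -1.25
  z < -0.75
  z < -0.25
  z < 0.25
  z < 0.75
  z < 1.25
  z < 1.75
Highest qualifying boundary gives stanine = 1

1


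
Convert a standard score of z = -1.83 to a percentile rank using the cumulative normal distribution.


CDF(z) = 0.5 * (1 + erf(z/sqrt(2)))
erf(-1.294) = -0.9328
CDF = 0.0336
Percentile rank = 0.0336 * 100 = 3.36

3.36


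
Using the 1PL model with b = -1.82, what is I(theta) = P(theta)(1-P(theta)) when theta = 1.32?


P = 1/(1+exp(-(1.32--1.82))) = 0.9585
I = P*(1-P) = 0.9585 * 0.0415
I = 0.0398

0.0398


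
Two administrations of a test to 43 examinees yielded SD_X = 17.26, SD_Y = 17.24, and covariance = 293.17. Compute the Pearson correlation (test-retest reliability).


r = cov(X,Y) / (SD_X * SD_Y)
r = 293.17 / (17.26 * 17.24)
r = 293.17 / 297.5624
r = 0.9852

0.9852


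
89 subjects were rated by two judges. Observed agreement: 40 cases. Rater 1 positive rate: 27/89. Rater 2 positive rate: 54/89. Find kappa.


P_o = 40/89 = 0.449438
P_e = (27*54 + 62*35) / 7921 = 0.458023
kappa = (P_o - P_e) / (1 - P_e)
kappa = (0.449438 - 0.458023) / (1 - 0.458023)
kappa = -0.0158

-0.0158


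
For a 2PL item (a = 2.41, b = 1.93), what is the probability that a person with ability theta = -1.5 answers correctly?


a*(theta - b) = 2.41 * (-1.5 - 1.93) = -8.2663
exp(--8.2663) = 3890.5274
P = 1 / (1 + 3890.5274)
P = 0.0003

0.0003


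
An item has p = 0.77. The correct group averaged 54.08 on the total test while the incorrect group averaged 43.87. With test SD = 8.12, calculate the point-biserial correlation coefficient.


q = 1 - p = 0.23
rpb = ((M1 - M0) / SD) * sqrt(p * q)
rpb = ((54.08 - 43.87) / 8.12) * sqrt(0.77 * 0.23)
rpb = 0.5292

0.5292


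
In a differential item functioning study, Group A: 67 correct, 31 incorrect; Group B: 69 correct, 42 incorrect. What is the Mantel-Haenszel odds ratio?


Odds_A = 67/31 = 2.1613
Odds_B = 69/42 = 1.6429
OR = Odds_A / Odds_B = 2.1613 / 1.6429
Exactly, OR = (67 * 42) / (31 * 69) = 2814 / 2139
OR = 1.3156

1.3156


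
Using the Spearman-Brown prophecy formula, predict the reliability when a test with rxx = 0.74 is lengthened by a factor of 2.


r_new = (n * rxx) / (1 + (n-1) * rxx)
r_new = (2 * 0.74) / (1 + 1 * 0.74)
r_new = 1.48 / 1.74
r_new = 0.8506

0.8506


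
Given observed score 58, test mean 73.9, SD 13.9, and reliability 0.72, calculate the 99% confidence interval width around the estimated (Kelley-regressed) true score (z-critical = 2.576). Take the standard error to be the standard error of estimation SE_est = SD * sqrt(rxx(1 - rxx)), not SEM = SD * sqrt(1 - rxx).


True score estimate = 0.72*58 + 0.28*73.9 = 62.452
SE_est = SD * sqrt(rxx * (1 - rxx)) = 13.9 * sqrt(0.72 * 0.28) = 13.9 * sqrt(0.2016) = 6.241085
CI = T_est +/- z * SE_est, so width = 2 * z * SE_est = 2 * 2.576 * 6.241085
Width = 32.1541

32.1541


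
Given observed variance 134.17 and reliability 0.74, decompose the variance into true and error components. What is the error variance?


var_true = rxx * var_obs = 0.74 * 134.17 = 99.2858
var_error = var_obs - var_true
var_error = 134.17 - 99.2858
var_error = 34.8842

34.8842


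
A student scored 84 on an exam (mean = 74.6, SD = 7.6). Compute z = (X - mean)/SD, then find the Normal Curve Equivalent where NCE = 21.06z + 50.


z = (X - mean) / SD = (84 - 74.6) / 7.6
z = 9.4 / 7.6
z = 1.2368
NCE = NCE = 21.06z + 50
Carry z at full precision (z = 9.4 / 7.6) into the conversion:
NCE = 21.06 * (9.4 / 7.6) + 50 = 197.964 / 7.6 + 50
NCE = 26.0479 + 50
NCE = 76.0479

76.0479


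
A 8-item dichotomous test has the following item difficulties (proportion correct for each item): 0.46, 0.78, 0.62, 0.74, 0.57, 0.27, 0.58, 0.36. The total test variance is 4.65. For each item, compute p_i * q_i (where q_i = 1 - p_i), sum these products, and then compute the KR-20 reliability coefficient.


For each item, compute p_i * q_i:
  Item 1: 0.46 * 0.54 = 0.2484
  Item 2: 0.78 * 0.22 = 0.1716
  Item 3: 0.62 * 0.38 = 0.2356
  Item 4: 0.74 * 0.26 = 0.1924
  Item 5: 0.57 * 0.43 = 0.2451
  Item 6: 0.27 * 0.73 = 0.1971
  Item 7: 0.58 * 0.42 = 0.2436
  Item 8: 0.36 * 0.64 = 0.2304
Sum(p_i * q_i) = 0.2484 + 0.1716 + 0.2356 + 0.1924 + 0.2451 + 0.1971 + 0.2436 + 0.2304 = 1.7642
KR-20 = (k/(k-1)) * (1 - Sum(p_i*q_i) / Var_total)
= (8/7) * (1 - 1.7642/4.65)
= 1.1429 * 0.6206
KR-20 = 0.7093

0.7093


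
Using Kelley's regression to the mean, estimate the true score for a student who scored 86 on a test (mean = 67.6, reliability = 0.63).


T_est = rxx * X + (1 - rxx) * mean
T_est = 0.63 * 86 + 0.37 * 67.6
T_est = 54.18 + 25.012
T_est = 79.192

79.192


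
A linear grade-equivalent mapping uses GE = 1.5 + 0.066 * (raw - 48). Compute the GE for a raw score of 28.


raw - median = 28 - 48 = -20
slope * diff = 0.066 * -20 = -1.32
GE = 1.5 + -1.32
GE = 0.18

0.18


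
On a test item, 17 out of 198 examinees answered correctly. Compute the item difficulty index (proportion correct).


Item difficulty p = number correct / total examinees
p = 17 / 198
p = 0.0859

0.0859


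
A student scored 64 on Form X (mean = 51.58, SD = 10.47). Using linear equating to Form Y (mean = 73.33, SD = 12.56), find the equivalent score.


slope = SD_Y / SD_X = 12.56 / 10.47 ~ 1.1996
intercept = mean_Y - slope * mean_X = 73.33 - (12.56 / 10.47) * 51.58 ~ 11.4537
Y = slope * X + intercept. To avoid rounding drift from the rounded slope/intercept, evaluate the equivalent form Y = mean_Y + SD_Y * (X - mean_X) / SD_X at full precision:
Y = 73.33 + 12.56 * (64 - 51.58) / 10.47
Y = 73.33 + 12.56 * 12.42 / 10.47
Y = 73.33 + 155.9952 / 10.47
Y = 73.33 + 14.8993
Y = 88.2293

88.2293


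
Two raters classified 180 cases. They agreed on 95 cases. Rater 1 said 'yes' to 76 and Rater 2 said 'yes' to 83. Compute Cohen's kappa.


P_o = 95/180 = 0.527778
P_e = (76*83 + 104*97) / 32400 = 0.506049
kappa = (P_o - P_e) / (1 - P_e)
kappa = (0.527778 - 0.506049) / (1 - 0.506049)
kappa = 0.044

0.044


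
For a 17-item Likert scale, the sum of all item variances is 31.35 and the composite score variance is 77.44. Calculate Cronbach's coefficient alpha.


alpha = (k/(k-1)) * (1 - sum(si^2)/s_total^2)
= (17/16) * (1 - 31.35/77.44)
alpha = 0.6324

0.6324


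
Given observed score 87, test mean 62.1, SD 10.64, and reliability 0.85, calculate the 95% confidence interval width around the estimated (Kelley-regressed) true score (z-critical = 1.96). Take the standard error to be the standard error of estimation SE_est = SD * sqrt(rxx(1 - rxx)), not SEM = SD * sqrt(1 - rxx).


True score estimate = 0.85*87 + 0.15*62.1 = 83.265
SE_est = SD * sqrt(rxx * (1 - rxx)) = 10.64 * sqrt(0.85 * 0.15) = 10.64 * sqrt(0.1275) = 3.79924
CI = T_est +/- z * SE_est, so width = 2 * z * SE_est = 2 * 1.96 * 3.79924
Width = 14.893

14.893


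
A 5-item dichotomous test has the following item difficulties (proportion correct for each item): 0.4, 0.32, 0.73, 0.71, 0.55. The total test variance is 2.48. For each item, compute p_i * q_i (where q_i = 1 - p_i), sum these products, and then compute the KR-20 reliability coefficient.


For each item, compute p_i * q_i:
  Item 1: 0.4 * 0.6 = 0.24
  Item 2: 0.32 * 0.68 = 0.2176
  Item 3: 0.73 * 0.27 = 0.1971
  Item 4: 0.71 * 0.29 = 0.2059
  Item 5: 0.55 * 0.45 = 0.2475
Sum(p_i * q_i) = 0.24 + 0.2176 + 0.1971 + 0.2059 + 0.2475 = 1.1081
KR-20 = (k/(k-1)) * (1 - Sum(p_i*q_i) / Var_total)
= (5/4) * (1 - 1.1081/2.48)
= 1.25 * 0.5532
KR-20 = 0.6915

0.6915


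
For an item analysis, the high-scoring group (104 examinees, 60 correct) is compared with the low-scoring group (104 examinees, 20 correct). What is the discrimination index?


p_upper = 60/104 = 0.5769
p_lower = 20/104 = 0.1923
D = 0.5769 - 0.1923 = 0.3846

0.3846


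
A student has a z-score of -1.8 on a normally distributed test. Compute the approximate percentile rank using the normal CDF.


CDF(z) = 0.5 * (1 + erf(z/sqrt(2)))
erf(-1.2728) = -0.9281
CDF = 0.0359
Percentile rank = 0.0359 * 100 = 3.59

3.59


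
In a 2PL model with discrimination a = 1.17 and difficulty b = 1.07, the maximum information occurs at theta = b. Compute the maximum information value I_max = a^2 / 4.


For 2PL, max info at theta = b = 1.07
I_max = a^2 / 4 = 1.17^2 / 4
= 1.3689 / 4
I_max = 0.3422

0.3422


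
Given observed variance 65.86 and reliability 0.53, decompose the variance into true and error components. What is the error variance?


var_true = rxx * var_obs = 0.53 * 65.86 = 34.9058
var_error = var_obs - var_true
var_error = 65.86 - 34.9058
var_error = 30.9542

30.9542


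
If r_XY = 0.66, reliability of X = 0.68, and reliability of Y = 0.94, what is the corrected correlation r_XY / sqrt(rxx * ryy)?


r_corrected = rxy / sqrt(rxx * ryy)
= 0.66 / sqrt(0.68 * 0.94)
= 0.66 / sqrt(0.6392)
= 0.66 / 0.7995
r_corrected = 0.8255

0.8255


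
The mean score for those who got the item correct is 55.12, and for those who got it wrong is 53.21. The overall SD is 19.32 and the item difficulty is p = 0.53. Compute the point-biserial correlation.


q = 1 - p = 0.47
rpb = ((M1 - M0) / SD) * sqrt(p * q)
rpb = ((55.12 - 53.21) / 19.32) * sqrt(0.53 * 0.47)
rpb = 0.0493

0.0493


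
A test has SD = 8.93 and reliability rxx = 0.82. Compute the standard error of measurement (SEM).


SEM = SD * sqrt(1 - rxx)
SEM = 8.93 * sqrt(1 - 0.82)
SEM = 8.93 * sqrt(0.18) = 8.93 * 0.424264
SEM = 3.7887

3.7887


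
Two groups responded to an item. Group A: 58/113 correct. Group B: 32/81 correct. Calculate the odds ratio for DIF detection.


Odds_A = 58/55 = 1.0545
Odds_B = 32/49 = 0.6531
OR = Odds_A / Odds_B = 1.0545 / 0.6531
Exactly, OR = (58 * 49) / (55 * 32) = 2842 / 1760
OR = 1.6148

1.6148


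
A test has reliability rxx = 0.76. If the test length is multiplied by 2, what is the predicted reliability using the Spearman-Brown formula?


r_new = (n * rxx) / (1 + (n-1) * rxx)
r_new = (2 * 0.76) / (1 + 1 * 0.76)
r_new = 1.52 / 1.76
r_new = 0.8636

0.8636


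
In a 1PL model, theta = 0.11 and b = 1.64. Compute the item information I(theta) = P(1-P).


P = 1/(1+exp(-(0.11-1.64))) = 0.178
I = P*(1-P) = 0.178 * 0.822
I = 0.1463

0.1463


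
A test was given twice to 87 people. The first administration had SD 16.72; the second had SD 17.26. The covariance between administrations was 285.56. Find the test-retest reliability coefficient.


r = cov(X,Y) / (SD_X * SD_Y)
r = 285.56 / (16.72 * 17.26)
r = 285.56 / 288.5872
r = 0.9895

0.9895


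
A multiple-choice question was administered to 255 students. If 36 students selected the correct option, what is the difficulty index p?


Item difficulty p = number correct / total examinees
p = 36 / 255
p = 0.1412

0.1412


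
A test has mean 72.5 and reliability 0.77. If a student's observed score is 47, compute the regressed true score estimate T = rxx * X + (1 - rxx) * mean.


T_est = rxx * X + (1 - rxx) * mean
T_est = 0.77 * 47 + 0.23 * 72.5
T_est = 36.19 + 16.675
T_est = 52.865

52.865


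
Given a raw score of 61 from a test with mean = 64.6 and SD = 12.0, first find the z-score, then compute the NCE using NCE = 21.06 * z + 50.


z = (X - mean) / SD = (61 - 64.6) / 12.0
z = -3.6 / 12.0
z = -0.3
NCE = NCE = 21.06z + 50
Carry z at full precision (z = -3.6 / 12.0) into the conversion:
NCE = 21.06 * (-3.6 / 12.0) + 50 = -75.816 / 12.0 + 50
NCE = -6.318 + 50
NCE = 43.682

43.682


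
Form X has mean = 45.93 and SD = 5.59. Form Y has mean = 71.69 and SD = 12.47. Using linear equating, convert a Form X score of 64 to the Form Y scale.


slope = SD_Y / SD_X = 12.47 / 5.59 ~ 2.2308
intercept = mean_Y - slope * mean_X = 71.69 - (12.47 / 5.59) * 45.93 ~ -30.7692
Y = slope * X + intercept. To avoid rounding drift from the rounded slope/intercept, evaluate the equivalent form Y = mean_Y + SD_Y * (X - mean_X) / SD_X at full precision:
Y = 71.69 + 12.47 * (64 - 45.93) / 5.59
Y = 71.69 + 12.47 * 18.07 / 5.59
Y = 71.69 + 225.3329 / 5.59
Y = 71.69 + 40.31
Y = 112.0

112.0


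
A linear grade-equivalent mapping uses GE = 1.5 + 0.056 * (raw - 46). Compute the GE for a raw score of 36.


raw - median = 36 - 46 = -10
slope * diff = 0.056 * -10 = -0.56
GE = 1.5 + -0.56
GE = 0.94

0.94


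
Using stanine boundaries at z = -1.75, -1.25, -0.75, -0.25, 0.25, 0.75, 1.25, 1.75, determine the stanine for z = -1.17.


Stanine boundaries: [-1.75, -1.25, -0.75, -0.25, 0.25, 0.75, 1.25, 1.75]
z = -1.17
Check each boundary:
  z >= -1.75 -> could be stanine 2
  z >= -1.25 -> could be stanine 3
  z < -0.75
  z < -0.25
  z < 0.25
  z < 0.75
  z < 1.25
  z < 1.75
Highest qualifying boundary gives stanine = 3

3


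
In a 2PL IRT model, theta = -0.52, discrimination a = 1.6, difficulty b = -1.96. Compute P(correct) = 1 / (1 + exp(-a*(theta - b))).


a*(theta - b) = 1.6 * (-0.52 - -1.96) = 2.304
exp(-2.304) = 0.0999
P = 1 / (1 + 0.0999)
P = 0.9092

0.9092


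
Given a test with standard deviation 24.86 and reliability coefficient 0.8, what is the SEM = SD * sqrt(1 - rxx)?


SEM = SD * sqrt(1 - rxx)
SEM = 24.86 * sqrt(1 - 0.8)
SEM = 24.86 * sqrt(0.2) = 24.86 * 0.447214
SEM = 11.1177

11.1177


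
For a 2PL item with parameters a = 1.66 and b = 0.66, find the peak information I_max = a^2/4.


For 2PL, max info at theta = b = 0.66
I_max = a^2 / 4 = 1.66^2 / 4
= 2.7556 / 4
I_max = 0.6889

0.6889


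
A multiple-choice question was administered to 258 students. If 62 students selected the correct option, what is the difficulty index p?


Item difficulty p = number correct / total examinees
p = 62 / 258
p = 0.2403

0.2403


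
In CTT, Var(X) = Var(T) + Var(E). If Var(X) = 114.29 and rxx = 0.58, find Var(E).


var_true = rxx * var_obs = 0.58 * 114.29 = 66.2882
var_error = var_obs - var_true
var_error = 114.29 - 66.2882
var_error = 48.0018

48.0018


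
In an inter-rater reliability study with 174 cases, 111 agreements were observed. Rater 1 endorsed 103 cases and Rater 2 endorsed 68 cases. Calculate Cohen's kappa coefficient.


P_o = 111/174 = 0.637931
P_e = (103*68 + 71*106) / 30276 = 0.479918
kappa = (P_o - P_e) / (1 - P_e)
kappa = (0.637931 - 0.479918) / (1 - 0.479918)
kappa = 0.3038

0.3038


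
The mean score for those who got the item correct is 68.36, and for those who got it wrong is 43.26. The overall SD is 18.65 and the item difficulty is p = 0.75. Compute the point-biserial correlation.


q = 1 - p = 0.25
rpb = ((M1 - M0) / SD) * sqrt(p * q)
rpb = ((68.36 - 43.26) / 18.65) * sqrt(0.75 * 0.25)
rpb = 0.5828

0.5828


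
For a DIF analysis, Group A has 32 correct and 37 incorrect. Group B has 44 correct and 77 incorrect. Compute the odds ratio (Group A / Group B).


Odds_A = 32/37 = 0.8649
Odds_B = 44/77 = 0.5714
OR = Odds_A / Odds_B = 0.8649 / 0.5714
Exactly, OR = (32 * 77) / (37 * 44) = 2464 / 1628
OR = 1.5135

1.5135


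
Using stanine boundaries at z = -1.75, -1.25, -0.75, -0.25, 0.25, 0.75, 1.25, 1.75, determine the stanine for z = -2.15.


Stanine boundaries: [-1.75, -1.25, -0.75, -0.25, 0.25, 0.75, 1.25, 1.75]
z = -2.15
Check each boundary:
  z < -1.75
  z < -1.25
  z < -0.75
  z < -0.25
  z < 0.25
  z < 0.75
  z < 1.25
  z < 1.75
Highest qualifying boundary gives stanine = 1

1


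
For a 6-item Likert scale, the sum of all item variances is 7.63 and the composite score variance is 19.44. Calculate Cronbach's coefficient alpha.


alpha = (k/(k-1)) * (1 - sum(si^2)/s_total^2)
= (6/5) * (1 - 7.63/19.44)
alpha = 0.729

0.729


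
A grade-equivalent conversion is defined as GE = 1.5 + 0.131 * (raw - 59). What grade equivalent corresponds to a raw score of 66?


raw - median = 66 - 59 = 7
slope * diff = 0.131 * 7 = 0.917
GE = 1.5 + 0.917
GE = 2.417

2.417


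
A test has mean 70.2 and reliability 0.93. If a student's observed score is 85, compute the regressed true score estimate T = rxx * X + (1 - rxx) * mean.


T_est = rxx * X + (1 - rxx) * mean
T_est = 0.93 * 85 + 0.07 * 70.2
T_est = 79.05 + 4.914
T_est = 83.964

83.964


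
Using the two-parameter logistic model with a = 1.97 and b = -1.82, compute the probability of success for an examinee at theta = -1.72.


a*(theta - b) = 1.97 * (-1.72 - -1.82) = 0.197
exp(-0.197) = 0.8212
P = 1 / (1 + 0.8212)
P = 0.5491

0.5491


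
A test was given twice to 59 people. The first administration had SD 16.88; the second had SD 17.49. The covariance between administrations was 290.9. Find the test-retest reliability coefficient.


r = cov(X,Y) / (SD_X * SD_Y)
r = 290.9 / (16.88 * 17.49)
r = 290.9 / 295.2312
r = 0.9853

0.9853


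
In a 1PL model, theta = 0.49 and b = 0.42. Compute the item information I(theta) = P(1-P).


P = 1/(1+exp(-(0.49-0.42))) = 0.5175
I = P*(1-P) = 0.5175 * 0.4825
I = 0.2497

0.2497


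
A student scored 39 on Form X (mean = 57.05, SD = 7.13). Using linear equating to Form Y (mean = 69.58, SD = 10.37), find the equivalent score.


slope = SD_Y / SD_X = 10.37 / 7.13 ~ 1.4544
intercept = mean_Y - slope * mean_X = 69.58 - (10.37 / 7.13) * 57.05 ~ -13.3945
Y = slope * X + intercept. To avoid rounding drift from the rounded slope/intercept, evaluate the equivalent form Y = mean_Y + SD_Y * (X - mean_X) / SD_X at full precision:
Y = 69.58 + 10.37 * (39 - 57.05) / 7.13
Y = 69.58 - 10.37 * 18.05 / 7.13
Y = 69.58 - 187.1785 / 7.13
Y = 69.58 - 26.2522
Y = 43.3278

43.3278


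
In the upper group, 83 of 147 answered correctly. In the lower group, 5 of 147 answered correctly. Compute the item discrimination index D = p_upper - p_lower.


p_upper = 83/147 = 0.5646
p_lower = 5/147 = 0.034
D = 0.5646 - 0.034 = 0.5306

0.5306


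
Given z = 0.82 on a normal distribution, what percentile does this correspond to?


CDF(z) = 0.5 * (1 + erf(z/sqrt(2)))
erf(0.5798) = 0.5878
CDF = 0.7939
Percentile rank = 0.7939 * 100 = 79.39

79.39


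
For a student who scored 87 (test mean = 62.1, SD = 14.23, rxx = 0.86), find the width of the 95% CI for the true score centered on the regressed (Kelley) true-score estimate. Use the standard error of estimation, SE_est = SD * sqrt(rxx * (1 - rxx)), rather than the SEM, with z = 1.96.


True score estimate = 0.86*87 + 0.14*62.1 = 83.514
SE_est = SD * sqrt(rxx * (1 - rxx)) = 14.23 * sqrt(0.86 * 0.14) = 14.23 * sqrt(0.1204) = 4.937625
CI = T_est +/- z * SE_est, so width = 2 * z * SE_est = 2 * 1.96 * 4.937625
Width = 19.3555

19.3555


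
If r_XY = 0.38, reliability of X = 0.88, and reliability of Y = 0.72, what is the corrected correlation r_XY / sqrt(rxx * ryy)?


r_corrected = rxy / sqrt(rxx * ryy)
= 0.38 / sqrt(0.88 * 0.72)
= 0.38 / sqrt(0.6336)
= 0.38 / 0.79599
r_corrected = 0.4774

0.4774


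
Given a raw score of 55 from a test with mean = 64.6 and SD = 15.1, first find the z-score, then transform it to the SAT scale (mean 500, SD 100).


z = (X - mean) / SD = (55 - 64.6) / 15.1
z = -9.6 / 15.1
z = -0.6358
SAT-scale = SAT = 500 + 100z
Carry z at full precision (z = -9.6 / 15.1) into the conversion:
SAT-scale = 500 + 100 * (-9.6 / 15.1) = 500 + -960 / 15.1
SAT-scale = 500 + -63.5762
SAT-scale = 436.4238

436.4238


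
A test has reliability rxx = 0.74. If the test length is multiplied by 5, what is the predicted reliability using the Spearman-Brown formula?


r_new = (n * rxx) / (1 + (n-1) * rxx)
r_new = (5 * 0.74) / (1 + 4 * 0.74)
r_new = 3.7 / 3.96
r_new = 0.9343

0.9343


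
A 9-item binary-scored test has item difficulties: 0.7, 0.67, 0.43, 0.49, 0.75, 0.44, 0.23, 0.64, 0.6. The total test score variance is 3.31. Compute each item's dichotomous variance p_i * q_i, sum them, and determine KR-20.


For each item, compute p_i * q_i:
  Item 1: 0.7 * 0.3 = 0.21
  Item 2: 0.67 * 0.33 = 0.2211
  Item 3: 0.43 * 0.57 = 0.2451
  Item 4: 0.49 * 0.51 = 0.2499
  Item 5: 0.75 * 0.25 = 0.1875
  Item 6: 0.44 * 0.56 = 0.2464
  Item 7: 0.23 * 0.77 = 0.1771
  Item 8: 0.64 * 0.36 = 0.2304
  Item 9: 0.6 * 0.4 = 0.24
Sum(p_i * q_i) = 0.21 + 0.2211 + 0.2451 + 0.2499 + 0.1875 + 0.2464 + 0.1771 + 0.2304 + 0.24 = 2.0075
KR-20 = (k/(k-1)) * (1 - Sum(p_i*q_i) / Var_total)
= (9/8) * (1 - 2.0075/3.31)
= 1.125 * 0.3935
KR-20 = 0.4427

0.4427


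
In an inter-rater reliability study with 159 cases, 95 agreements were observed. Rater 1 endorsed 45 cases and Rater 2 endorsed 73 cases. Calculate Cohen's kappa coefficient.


P_o = 95/159 = 0.597484
P_e = (45*73 + 114*86) / 25281 = 0.517741
kappa = (P_o - P_e) / (1 - P_e)
kappa = (0.597484 - 0.517741) / (1 - 0.517741)
kappa = 0.1654

0.1654


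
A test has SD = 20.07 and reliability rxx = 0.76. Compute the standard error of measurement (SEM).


SEM = SD * sqrt(1 - rxx)
SEM = 20.07 * sqrt(1 - 0.76)
SEM = 20.07 * sqrt(0.24) = 20.07 * 0.489898
SEM = 9.8323

9.8323


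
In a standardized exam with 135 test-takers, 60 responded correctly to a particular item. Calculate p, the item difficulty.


Item difficulty p = number correct / total examinees
p = 60 / 135
p = 0.4444

0.4444


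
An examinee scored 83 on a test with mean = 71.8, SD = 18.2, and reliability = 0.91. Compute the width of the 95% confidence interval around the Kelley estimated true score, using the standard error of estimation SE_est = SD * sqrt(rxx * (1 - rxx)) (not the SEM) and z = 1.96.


True score estimate = 0.91*83 + 0.09*71.8 = 81.992
SE_est = SD * sqrt(rxx * (1 - rxx)) = 18.2 * sqrt(0.91 * 0.09) = 18.2 * sqrt(0.0819) = 5.208508
CI = T_est +/- z * SE_est, so width = 2 * z * SE_est = 2 * 1.96 * 5.208508
Width = 20.4174

20.4174
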